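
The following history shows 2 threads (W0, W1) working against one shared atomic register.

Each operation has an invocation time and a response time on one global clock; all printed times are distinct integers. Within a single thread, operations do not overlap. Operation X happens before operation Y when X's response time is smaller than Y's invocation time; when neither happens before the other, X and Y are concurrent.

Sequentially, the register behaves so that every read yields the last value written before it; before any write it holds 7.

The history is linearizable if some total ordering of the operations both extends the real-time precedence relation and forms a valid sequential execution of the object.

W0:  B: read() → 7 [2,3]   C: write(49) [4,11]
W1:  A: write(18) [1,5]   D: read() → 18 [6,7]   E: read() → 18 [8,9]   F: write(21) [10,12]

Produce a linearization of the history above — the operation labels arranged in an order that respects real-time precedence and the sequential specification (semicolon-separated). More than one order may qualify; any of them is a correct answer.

B; A; D; E; C; F

1. B read() → 7, leaving value 7
2. A write(18), leaving value 18
3. D read() → 18, leaving value 18
4. E read() → 18, leaving value 18
5. C write(49), leaving value 49
6. F write(21), leaving value 21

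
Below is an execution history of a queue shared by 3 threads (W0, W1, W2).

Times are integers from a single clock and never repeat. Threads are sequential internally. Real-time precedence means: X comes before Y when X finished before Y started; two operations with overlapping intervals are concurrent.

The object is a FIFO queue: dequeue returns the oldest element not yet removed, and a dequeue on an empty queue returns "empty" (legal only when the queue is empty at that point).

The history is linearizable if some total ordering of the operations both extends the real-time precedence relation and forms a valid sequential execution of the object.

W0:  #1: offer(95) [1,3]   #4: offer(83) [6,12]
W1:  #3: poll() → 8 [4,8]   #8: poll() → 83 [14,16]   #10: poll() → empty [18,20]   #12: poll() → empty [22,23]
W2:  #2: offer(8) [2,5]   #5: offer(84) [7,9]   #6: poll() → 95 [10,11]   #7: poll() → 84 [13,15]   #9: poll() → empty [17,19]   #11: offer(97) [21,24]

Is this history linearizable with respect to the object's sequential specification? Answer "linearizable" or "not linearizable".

linearizable

witness order: #2, #1, #3, #4, #5, #6, #8, #7, #9, #10, #12, #11
after step 1 (#2 offer(8)): queue <8>
after step 2 (#1 offer(95)): queue <8,95>
after step 3 (#3 poll() → 8): queue <95>
after step 4 (#4 offer(83)): queue <95,83>
after step 5 (#5 offer(84)): queue <95,83,84>
after step 6 (#6 poll() → 95): queue <83,84>
after step 7 (#8 poll() → 83): queue <84>
after step 8 (#7 poll() → 84): queue <>
after step 9 (#9 poll() → empty): queue <>
after step 10 (#10 poll() → empty): queue <>
after step 11 (#12 poll() → empty): queue <>
after step 12 (#11 offer(97)): queue <97>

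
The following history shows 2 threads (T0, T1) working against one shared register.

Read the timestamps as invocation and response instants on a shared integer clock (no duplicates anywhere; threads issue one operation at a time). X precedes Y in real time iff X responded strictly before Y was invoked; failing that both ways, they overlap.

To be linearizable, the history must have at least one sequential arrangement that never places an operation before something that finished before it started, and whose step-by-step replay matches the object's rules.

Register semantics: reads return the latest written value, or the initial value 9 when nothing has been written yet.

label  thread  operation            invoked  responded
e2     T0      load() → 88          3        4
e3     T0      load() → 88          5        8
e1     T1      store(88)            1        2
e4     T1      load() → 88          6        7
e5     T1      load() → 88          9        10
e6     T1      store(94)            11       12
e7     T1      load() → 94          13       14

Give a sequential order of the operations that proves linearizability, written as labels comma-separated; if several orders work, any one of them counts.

step 1: e1 store(88) — value 88
step 2: e2 load() → 88 — value 88
step 3: e3 load() → 88 — value 88
step 4: e4 load() → 88 — value 88
step 5: e5 load() → 88 — value 88
step 6: e6 store(94) — value 94
step 7: e7 load() → 94 — value 94

e1, e2, e3, e4, e5, e6, e7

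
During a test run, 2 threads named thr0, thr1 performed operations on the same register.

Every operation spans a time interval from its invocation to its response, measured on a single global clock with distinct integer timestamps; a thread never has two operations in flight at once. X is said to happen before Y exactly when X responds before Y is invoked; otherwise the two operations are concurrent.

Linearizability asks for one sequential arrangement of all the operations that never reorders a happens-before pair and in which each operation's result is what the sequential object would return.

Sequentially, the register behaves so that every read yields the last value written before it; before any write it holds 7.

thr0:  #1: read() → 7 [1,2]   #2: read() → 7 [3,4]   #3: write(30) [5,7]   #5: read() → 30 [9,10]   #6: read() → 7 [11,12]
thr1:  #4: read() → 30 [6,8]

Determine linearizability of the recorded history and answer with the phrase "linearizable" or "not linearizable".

not linearizable

the violation lands at event 12, #6's response at time 12: events 1..11 linearize, events 1..12 do not
the 6 completed operations admit 2 real-time orders; each fails the register replay
one such order, #1, #2, #3, #4, #5, #6, breaks at step 6 where #6 read() → 7 is illegal
one such order, #1, #2, #4, #3, #5, #6, breaks at step 3 where #4 read() → 30 is illegal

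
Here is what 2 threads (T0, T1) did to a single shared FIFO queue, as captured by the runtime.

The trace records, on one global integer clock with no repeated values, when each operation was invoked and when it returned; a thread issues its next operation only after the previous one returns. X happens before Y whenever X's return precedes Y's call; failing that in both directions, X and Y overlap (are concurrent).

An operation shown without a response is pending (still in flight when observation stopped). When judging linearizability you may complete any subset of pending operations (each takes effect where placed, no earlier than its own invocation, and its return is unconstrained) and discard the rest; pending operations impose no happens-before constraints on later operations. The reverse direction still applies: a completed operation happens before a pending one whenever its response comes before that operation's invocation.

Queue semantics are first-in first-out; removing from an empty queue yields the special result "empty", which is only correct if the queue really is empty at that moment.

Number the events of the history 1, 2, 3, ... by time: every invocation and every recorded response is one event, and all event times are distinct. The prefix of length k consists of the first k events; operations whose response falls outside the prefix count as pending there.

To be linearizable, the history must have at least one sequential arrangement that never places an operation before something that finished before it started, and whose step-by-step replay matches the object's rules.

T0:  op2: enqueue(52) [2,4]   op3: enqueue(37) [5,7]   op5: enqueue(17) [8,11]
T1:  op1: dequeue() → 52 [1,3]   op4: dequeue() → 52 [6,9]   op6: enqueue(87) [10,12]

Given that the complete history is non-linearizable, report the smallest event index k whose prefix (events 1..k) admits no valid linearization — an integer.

9

events 1..8 are still linearizable — one witness is op2, op1, op3:
1. op2 enqueue(52), leaving queue <52>
2. op1 dequeue() → 52, leaving queue <>
3. op3 enqueue(37), leaving queue <37>
adding event 9 (op4 responds at 9) leaves no legal real-time order
include/drop combinations of the 1 pending operation (op5) were all tried; none helps
for example op1, op2, op3, op4 (pending dropped) fails at step 1: op1 dequeue() → 52 is not legal there
for example op1, op2, op4, op3 (pending dropped) fails at step 1: op1 dequeue() → 52 is not legal there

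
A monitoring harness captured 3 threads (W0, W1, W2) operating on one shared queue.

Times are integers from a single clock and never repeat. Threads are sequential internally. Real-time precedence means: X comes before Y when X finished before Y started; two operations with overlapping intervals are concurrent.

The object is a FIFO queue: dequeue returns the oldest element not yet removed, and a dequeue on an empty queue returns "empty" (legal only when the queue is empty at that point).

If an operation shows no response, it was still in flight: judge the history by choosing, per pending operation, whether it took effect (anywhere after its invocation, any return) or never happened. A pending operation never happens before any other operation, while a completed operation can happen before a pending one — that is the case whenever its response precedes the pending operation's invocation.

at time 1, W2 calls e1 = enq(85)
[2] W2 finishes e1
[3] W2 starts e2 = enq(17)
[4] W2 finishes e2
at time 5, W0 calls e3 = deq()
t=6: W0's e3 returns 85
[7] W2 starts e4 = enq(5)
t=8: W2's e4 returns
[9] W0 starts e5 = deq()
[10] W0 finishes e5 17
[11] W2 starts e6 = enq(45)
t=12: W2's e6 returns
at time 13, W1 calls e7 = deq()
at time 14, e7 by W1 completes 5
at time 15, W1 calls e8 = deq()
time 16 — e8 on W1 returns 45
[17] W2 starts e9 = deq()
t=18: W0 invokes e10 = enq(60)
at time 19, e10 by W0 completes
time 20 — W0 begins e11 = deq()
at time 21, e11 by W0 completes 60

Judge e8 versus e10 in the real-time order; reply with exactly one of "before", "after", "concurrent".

before

e8 spans [15,16], e10 spans [18,19]
resp(e8)=16 < inv(e10)=18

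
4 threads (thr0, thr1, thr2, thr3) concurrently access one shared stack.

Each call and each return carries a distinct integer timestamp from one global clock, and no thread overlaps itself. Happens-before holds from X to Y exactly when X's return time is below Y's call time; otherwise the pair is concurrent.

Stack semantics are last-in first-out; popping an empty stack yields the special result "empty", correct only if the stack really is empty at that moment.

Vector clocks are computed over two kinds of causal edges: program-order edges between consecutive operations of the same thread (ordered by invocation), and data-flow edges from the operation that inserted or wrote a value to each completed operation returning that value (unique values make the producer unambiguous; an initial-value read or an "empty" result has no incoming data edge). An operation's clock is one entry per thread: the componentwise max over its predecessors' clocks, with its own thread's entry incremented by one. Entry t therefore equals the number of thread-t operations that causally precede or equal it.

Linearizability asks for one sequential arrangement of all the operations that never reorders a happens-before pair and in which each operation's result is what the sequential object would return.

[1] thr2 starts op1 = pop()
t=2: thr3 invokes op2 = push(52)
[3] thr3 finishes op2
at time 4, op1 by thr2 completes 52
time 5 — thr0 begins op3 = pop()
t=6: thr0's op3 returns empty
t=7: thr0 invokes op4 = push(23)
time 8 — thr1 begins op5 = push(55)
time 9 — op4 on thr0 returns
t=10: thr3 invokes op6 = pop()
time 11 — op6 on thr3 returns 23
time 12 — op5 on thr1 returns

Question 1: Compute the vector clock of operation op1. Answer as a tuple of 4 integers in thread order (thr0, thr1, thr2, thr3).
Answer: (0, 0, 1, 1)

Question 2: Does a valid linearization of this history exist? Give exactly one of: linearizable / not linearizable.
linearizable

witness order: op2, op1, op3, op4, op6, op5
after step 1 (op2 push(52)): stack <52>
after step 2 (op1 pop() → 52): stack <>
after step 3 (op3 pop() → empty): stack <>
after step 4 (op4 push(23)): stack <23>
after step 5 (op6 pop() → 23): stack <>
after step 6 (op5 push(55)): stack <55>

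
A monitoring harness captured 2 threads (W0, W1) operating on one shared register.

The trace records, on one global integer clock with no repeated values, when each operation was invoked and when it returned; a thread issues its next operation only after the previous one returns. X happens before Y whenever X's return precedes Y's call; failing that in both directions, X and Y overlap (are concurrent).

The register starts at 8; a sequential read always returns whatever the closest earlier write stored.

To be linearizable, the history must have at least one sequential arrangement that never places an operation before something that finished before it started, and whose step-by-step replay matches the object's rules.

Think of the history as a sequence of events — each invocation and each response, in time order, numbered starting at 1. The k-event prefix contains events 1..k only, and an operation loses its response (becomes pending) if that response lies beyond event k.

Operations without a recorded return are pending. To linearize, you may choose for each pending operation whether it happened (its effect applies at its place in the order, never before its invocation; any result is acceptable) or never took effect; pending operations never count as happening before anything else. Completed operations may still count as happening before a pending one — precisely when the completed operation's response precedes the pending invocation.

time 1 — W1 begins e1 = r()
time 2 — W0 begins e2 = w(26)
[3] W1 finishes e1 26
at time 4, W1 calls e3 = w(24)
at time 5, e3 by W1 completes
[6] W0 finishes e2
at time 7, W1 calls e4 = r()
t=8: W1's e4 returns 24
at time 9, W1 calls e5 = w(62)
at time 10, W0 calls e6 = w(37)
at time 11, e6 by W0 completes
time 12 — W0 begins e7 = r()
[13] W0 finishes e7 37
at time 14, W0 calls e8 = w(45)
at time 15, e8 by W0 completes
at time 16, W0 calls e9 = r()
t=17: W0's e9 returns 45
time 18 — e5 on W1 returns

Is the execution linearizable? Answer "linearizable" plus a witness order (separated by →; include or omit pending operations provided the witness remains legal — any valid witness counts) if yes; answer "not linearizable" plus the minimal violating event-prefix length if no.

linearizable — witness: e2 → e1 → e3 → e4 → e5 → e6 → e7 → e8 → e9

after step 1 (e2 w(26)): value 26
after step 2 (e1 r() → 26): value 26
after step 3 (e3 w(24)): value 24
after step 4 (e4 r() → 24): value 24
after step 5 (e5 w(62)): value 62
after step 6 (e6 w(37)): value 37
after step 7 (e7 r() → 37): value 37
after step 8 (e8 w(45)): value 45
after step 9 (e9 r() → 45): value 45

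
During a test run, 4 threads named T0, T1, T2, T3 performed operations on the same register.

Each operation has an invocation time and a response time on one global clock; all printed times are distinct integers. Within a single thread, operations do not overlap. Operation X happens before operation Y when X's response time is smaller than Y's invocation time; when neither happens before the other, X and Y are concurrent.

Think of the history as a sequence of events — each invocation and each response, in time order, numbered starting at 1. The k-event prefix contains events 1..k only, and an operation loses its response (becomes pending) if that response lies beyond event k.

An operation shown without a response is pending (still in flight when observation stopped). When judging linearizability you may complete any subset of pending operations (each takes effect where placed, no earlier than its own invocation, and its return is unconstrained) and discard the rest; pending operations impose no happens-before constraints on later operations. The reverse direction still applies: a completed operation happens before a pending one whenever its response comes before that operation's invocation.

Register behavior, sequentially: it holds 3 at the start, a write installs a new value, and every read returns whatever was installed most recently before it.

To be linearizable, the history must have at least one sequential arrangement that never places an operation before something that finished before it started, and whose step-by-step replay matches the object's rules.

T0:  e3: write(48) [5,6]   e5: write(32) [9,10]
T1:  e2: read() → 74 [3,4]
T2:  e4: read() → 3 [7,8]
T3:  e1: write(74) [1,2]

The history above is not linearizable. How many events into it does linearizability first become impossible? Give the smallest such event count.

a valid linearization of events 1..7 exists, for instance e1, e2, e3:
after step 1 (e1 write(74)): value 74
after step 2 (e2 read() → 74): value 74
after step 3 (e3 write(48)): value 48
event 8 — e4's response, time 8 — after it, nothing linearizes
e.g. e1, e2, e3, e4: illegal at step 4, since e4 read() → 3 cannot apply there

8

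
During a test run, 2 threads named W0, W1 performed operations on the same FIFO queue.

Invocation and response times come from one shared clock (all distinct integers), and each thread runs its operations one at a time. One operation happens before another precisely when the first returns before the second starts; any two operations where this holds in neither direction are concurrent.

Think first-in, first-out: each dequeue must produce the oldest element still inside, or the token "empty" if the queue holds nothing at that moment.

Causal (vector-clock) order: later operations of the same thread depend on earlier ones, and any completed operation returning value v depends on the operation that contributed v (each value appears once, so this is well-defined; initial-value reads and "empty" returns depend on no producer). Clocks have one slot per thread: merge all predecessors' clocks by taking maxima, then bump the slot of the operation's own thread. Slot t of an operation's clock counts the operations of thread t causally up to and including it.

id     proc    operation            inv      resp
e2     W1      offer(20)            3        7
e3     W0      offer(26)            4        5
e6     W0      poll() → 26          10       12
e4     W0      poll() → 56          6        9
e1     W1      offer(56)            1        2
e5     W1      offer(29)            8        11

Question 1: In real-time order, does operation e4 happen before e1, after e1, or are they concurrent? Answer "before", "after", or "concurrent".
Answer: after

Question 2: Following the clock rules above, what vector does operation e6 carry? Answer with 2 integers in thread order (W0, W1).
Answer: (3, 1)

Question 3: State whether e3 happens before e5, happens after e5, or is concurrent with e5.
Answer: before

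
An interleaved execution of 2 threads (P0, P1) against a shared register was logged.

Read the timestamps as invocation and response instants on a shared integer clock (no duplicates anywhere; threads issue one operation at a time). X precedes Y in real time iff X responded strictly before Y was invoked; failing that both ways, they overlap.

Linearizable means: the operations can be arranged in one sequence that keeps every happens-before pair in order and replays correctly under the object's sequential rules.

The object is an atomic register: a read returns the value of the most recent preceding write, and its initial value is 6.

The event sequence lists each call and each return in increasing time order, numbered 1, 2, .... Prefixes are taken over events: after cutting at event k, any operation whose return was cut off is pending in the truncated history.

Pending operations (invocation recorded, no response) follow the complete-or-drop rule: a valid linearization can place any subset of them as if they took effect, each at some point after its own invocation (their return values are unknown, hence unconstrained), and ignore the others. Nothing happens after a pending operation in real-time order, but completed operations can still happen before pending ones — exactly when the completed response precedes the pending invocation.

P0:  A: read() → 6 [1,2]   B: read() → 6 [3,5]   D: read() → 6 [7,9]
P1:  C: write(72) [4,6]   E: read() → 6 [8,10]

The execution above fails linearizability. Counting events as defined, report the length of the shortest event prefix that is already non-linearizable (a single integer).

one valid order for events 1..8 is A, B, C:
after step 1 (A read() → 6): value 6
after step 2 (B read() → 6): value 6
after step 3 (C write(72)): value 72
adding event 9 (D responds at 9) leaves no legal real-time order
include/drop combinations of the 1 pending operation (E) were all tried; none helps
one such order, A, B, C, D (pending dropped), breaks at step 4 where D read() → 6 is illegal
one such order, A, C, B, D (pending dropped), breaks at step 3 where B read() → 6 is illegal

9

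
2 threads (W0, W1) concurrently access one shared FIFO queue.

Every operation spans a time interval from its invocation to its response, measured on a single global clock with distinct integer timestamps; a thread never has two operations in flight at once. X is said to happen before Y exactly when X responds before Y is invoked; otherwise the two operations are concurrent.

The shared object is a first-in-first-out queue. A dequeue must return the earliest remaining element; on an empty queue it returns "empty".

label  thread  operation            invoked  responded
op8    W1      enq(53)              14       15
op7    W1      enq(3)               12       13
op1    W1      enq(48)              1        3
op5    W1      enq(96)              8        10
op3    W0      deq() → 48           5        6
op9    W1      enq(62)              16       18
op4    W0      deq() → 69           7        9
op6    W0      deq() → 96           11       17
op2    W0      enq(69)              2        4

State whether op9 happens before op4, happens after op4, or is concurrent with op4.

after

op9 spans [16,18], op4 spans [7,9]
resp(op4)=9 < inv(op9)=16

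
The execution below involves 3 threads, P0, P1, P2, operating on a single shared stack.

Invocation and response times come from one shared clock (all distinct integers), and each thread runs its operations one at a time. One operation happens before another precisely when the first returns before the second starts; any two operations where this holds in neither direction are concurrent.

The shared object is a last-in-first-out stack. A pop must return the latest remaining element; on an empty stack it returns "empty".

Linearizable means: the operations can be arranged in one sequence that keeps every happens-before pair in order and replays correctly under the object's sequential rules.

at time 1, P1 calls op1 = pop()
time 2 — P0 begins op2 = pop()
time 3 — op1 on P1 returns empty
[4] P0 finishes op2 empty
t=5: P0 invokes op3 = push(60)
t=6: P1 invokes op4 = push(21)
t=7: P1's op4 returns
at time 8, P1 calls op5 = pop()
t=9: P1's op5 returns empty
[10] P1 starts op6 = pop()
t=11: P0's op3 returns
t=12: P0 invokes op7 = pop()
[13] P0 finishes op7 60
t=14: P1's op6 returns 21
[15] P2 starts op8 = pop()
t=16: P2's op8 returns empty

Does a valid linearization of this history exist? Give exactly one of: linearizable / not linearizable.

prefix check: 1..8 passes, 1..9 fails once op5's time-9 response joins
no legal order exists: 2 real-time-consistent candidates over 4 completed stack operations, all rejected
no escape via the 1 pending operation (op3): every completion choice fails
one such order, op1, op2, op4, op5 (pending dropped), breaks at step 4 where op5 pop() → empty is illegal
one such order, op2, op1, op4, op5 (pending dropped), breaks at step 4 where op5 pop() → empty is illegal

not linearizable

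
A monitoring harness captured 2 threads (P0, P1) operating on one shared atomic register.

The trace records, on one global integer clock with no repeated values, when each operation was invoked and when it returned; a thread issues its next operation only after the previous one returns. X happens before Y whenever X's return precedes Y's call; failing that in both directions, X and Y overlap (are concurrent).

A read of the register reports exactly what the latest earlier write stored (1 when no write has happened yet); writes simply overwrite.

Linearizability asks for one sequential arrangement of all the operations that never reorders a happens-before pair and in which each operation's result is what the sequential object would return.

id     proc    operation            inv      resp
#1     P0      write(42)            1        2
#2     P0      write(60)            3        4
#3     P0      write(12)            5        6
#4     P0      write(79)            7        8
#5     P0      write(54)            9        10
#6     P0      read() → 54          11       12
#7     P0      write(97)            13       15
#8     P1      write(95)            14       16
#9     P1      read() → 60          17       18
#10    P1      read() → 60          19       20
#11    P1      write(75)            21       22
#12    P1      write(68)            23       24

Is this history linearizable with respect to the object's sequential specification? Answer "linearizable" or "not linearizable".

not linearizable

prefix check: 1..17 passes, 1..18 fails once #9's time-18 response joins
2 orders of the 9 completed atomic register ops respect real time; none is legal
e.g. #1, #2, #3, #4, #5, #6, #7, #8, #9: illegal at step 9, since #9 read() → 60 cannot apply there
e.g. #1, #2, #3, #4, #5, #6, #8, #7, #9: illegal at step 9, since #9 read() → 60 cannot apply there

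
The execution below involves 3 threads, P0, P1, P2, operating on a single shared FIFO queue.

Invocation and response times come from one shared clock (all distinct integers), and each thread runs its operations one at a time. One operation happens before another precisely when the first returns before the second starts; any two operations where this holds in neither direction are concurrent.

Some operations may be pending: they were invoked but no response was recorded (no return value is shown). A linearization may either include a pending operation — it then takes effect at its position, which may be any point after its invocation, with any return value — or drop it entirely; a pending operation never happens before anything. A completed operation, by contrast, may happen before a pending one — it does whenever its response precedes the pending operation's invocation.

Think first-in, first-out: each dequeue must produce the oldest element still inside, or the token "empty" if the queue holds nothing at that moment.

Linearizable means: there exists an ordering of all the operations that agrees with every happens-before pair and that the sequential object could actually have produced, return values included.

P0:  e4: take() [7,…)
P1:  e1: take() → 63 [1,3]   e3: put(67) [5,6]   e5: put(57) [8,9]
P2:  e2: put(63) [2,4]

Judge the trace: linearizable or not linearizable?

linearizable

a witness: e2, e1, e3, e4, e5
after step 1 (e2 put(63)): queue <63>
after step 2 (e1 take() → 63): queue <>
after step 3 (e3 put(67)): queue <67>
after step 4 (e4 take() (pending, included)): queue <>
after step 5 (e5 put(57)): queue <57>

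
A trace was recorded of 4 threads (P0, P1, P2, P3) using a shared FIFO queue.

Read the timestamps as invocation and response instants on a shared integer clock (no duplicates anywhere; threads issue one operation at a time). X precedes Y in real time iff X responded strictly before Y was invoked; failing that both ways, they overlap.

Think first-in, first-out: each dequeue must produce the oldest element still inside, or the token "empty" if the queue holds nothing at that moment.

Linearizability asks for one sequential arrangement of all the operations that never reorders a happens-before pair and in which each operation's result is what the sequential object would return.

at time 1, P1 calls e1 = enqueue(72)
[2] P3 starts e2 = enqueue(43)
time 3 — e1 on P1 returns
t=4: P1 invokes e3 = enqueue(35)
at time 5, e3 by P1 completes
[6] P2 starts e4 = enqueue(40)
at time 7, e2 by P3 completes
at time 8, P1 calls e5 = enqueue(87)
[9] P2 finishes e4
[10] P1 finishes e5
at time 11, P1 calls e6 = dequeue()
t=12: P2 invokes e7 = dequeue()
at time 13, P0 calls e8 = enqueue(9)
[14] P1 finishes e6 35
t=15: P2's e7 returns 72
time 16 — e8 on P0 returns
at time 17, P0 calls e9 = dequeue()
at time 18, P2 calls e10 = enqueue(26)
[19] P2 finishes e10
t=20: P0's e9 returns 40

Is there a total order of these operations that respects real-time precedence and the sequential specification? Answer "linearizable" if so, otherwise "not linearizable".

linearizable

witness order: e1, e3, e4, e2, e5, e7, e6, e8, e9, e10
1. e1 enqueue(72), leaving queue <72>
2. e3 enqueue(35), leaving queue <72,35>
3. e4 enqueue(40), leaving queue <72,35,40>
4. e2 enqueue(43), leaving queue <72,35,40,43>
5. e5 enqueue(87), leaving queue <72,35,40,43,87>
6. e7 dequeue() → 72, leaving queue <35,40,43,87>
7. e6 dequeue() → 35, leaving queue <40,43,87>
8. e8 enqueue(9), leaving queue <40,43,87,9>
9. e9 dequeue() → 40, leaving queue <43,87,9>
10. e10 enqueue(26), leaving queue <43,87,9,26>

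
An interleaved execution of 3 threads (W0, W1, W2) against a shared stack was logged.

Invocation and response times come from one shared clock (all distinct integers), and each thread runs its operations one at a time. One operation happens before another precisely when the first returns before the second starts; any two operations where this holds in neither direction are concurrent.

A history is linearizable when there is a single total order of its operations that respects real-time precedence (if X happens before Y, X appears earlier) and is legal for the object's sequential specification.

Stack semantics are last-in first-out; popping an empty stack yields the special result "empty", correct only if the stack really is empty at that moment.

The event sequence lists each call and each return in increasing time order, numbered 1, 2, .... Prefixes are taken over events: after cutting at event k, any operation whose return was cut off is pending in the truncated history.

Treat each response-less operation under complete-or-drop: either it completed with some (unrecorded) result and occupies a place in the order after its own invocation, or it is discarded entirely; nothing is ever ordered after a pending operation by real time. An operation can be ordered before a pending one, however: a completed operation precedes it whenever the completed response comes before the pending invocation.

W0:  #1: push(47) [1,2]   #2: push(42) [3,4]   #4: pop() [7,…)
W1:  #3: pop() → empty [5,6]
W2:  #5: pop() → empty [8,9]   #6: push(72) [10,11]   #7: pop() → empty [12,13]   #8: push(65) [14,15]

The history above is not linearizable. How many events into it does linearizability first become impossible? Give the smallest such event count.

6

a valid linearization of events 1..5 exists, for instance #1, #2:
after step 1 (#1 push(47)): stack <47>
after step 2 (#2 push(42)): stack <47,42>
adding event 6 (#3 responds at 6) leaves no legal real-time order
e.g. #1, #2, #3: illegal at step 3, since #3 pop() → empty cannot apply there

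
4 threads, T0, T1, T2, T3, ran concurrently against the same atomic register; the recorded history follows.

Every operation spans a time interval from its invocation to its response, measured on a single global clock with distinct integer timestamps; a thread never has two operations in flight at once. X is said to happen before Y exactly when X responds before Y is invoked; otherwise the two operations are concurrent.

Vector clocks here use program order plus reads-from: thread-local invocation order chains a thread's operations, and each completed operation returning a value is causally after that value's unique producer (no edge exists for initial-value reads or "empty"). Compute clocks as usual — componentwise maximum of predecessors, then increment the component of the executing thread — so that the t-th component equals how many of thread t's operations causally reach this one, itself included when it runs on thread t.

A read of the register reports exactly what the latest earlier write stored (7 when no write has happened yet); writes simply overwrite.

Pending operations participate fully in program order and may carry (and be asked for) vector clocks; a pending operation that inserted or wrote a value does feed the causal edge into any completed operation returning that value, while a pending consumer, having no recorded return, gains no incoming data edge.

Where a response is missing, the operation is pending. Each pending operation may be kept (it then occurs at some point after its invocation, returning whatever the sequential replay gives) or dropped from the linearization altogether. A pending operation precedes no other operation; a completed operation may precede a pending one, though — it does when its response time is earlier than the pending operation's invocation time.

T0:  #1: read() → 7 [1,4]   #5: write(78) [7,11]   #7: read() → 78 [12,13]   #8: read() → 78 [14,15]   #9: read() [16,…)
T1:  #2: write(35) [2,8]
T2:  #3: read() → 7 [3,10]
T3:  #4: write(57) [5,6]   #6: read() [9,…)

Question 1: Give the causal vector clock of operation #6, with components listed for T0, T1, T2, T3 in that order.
no predecessors for #4 (invoked 5): T3 increments from zero → (0, 0, 0, 1)
no predecessors for #3 (invoked 3): T2 increments from zero → (0, 0, 1, 0)
no predecessors for #2 (invoked 2): T1 increments from zero → (0, 1, 0, 0)
no predecessors for #1 (invoked 1): T0 increments from zero → (1, 0, 0, 0)
#6, invoked 9, takes VC(#4)=(0, 0, 0, 1) under max, adds 1 for T3 → (0, 0, 0, 2)
#5, invoked 7, takes VC(#1)=(1, 0, 0, 0) under max, adds 1 for T0 → (2, 0, 0, 0)
#7, invoked 12, takes VC(#5)=(2, 0, 0, 0) under max, adds 1 for T0 → (3, 0, 0, 0)
#8, invoked 14, takes VC(#5)=(2, 0, 0, 0), VC(#7)=(3, 0, 0, 0) under max, adds 1 for T0 → (4, 0, 0, 0)
#9, invoked 16, takes VC(#8)=(4, 0, 0, 0) under max, adds 1 for T0 → (5, 0, 0, 0)
target: VC(#6) = (0, 0, 0, 2)

(0, 0, 0, 2)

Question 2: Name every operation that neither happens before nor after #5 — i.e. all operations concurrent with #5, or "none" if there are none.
overlap test against #5 [7,11]: concurrent iff the interval meets 7..11
#1 [1,4]: before
#2 [2,8]: concurrent
#3 [3,10]: concurrent
#4 [5,6]: before
#6 [9,…): concurrent
#7 [12,13]: after
#8 [14,15]: after
#9 [16,…): after

#2, #3, #6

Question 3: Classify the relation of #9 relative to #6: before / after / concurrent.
#9 spans [16,…), #6 spans [9,…)
the intervals overlap in both directions

concurrent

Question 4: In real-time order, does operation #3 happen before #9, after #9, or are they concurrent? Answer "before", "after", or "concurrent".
#3 spans [3,10], #9 spans [16,…)
resp(#3)=10 < inv(#9)=16

before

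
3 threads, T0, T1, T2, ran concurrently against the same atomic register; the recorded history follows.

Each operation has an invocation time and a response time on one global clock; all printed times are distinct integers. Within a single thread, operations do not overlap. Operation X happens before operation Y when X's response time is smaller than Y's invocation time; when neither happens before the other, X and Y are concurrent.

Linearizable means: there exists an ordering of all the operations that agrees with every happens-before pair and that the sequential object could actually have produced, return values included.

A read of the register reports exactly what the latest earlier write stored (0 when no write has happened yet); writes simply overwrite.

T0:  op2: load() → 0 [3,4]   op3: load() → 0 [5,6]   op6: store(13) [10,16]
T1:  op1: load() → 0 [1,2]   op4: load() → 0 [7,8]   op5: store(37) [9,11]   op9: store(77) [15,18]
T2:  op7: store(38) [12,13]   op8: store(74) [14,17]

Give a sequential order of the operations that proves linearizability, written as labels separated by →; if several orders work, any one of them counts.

after step 1 (op1 load() → 0): value 0
after step 2 (op2 load() → 0): value 0
after step 3 (op3 load() → 0): value 0
after step 4 (op4 load() → 0): value 0
after step 5 (op5 store(37)): value 37
after step 6 (op6 store(13)): value 13
after step 7 (op7 store(38)): value 38
after step 8 (op8 store(74)): value 74
after step 9 (op9 store(77)): value 77

op1 → op2 → op3 → op4 → op5 → op6 → op7 → op8 → op9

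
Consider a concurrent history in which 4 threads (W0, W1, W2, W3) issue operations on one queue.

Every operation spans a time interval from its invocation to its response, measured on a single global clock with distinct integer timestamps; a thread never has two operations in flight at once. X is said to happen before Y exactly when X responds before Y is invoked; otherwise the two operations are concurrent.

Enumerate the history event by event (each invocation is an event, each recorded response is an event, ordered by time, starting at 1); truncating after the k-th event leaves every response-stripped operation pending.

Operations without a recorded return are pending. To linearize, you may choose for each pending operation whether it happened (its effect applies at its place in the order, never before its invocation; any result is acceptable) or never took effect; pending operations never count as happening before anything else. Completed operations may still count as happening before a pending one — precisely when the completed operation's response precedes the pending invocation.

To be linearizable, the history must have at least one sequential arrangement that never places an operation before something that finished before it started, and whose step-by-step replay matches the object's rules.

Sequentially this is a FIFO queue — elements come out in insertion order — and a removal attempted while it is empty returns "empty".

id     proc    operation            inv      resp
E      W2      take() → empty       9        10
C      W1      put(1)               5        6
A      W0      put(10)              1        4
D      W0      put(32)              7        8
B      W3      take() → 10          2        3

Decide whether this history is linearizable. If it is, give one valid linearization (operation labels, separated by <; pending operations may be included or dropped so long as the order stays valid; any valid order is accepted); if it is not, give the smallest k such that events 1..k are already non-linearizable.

the violation lands at event 10, E's response at time 10: events 1..9 linearize, events 1..10 do not
checked exhaustively: 2 real-time-consistent orders of 5 completed operations, zero legal queue replays
one such order, A, B, C, D, E, breaks at step 5 where E take() → empty is illegal
one such order, B, A, C, D, E, breaks at step 1 where B take() → 10 is illegal

not linearizable — minimal violating prefix: 10 events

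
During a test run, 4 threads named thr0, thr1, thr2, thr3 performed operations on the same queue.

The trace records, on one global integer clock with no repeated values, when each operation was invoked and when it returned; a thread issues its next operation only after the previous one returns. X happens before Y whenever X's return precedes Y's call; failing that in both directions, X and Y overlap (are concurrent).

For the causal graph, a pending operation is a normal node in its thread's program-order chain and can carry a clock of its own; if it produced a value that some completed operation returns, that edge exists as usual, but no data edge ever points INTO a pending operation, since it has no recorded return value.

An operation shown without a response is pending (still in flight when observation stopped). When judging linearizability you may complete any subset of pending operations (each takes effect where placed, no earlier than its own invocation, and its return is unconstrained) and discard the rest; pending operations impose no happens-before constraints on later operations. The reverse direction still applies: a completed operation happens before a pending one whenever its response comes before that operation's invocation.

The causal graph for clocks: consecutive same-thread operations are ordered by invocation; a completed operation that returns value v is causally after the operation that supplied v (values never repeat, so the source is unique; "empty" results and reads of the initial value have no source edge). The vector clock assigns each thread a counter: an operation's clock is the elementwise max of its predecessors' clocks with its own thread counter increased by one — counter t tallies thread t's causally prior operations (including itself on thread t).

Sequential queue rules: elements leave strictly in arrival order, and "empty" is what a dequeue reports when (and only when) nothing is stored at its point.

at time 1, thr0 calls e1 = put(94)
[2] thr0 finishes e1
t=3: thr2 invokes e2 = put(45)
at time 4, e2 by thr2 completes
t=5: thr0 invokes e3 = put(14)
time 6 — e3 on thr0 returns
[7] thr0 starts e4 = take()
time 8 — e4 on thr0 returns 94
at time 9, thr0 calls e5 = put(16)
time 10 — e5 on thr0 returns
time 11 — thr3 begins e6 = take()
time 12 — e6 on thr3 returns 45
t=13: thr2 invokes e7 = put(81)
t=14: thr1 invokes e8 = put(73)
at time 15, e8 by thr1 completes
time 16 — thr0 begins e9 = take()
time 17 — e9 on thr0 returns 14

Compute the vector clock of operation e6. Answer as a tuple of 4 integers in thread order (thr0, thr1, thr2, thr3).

(0, 0, 1, 1)

e2 (invocation 3): nothing precedes it; thr2's component alone gives (0, 0, 1, 0)
e8 (invocation 14): nothing precedes it; thr1's component alone gives (0, 1, 0, 0)
e1 (invocation 1): nothing precedes it; thr0's component alone gives (1, 0, 0, 0)
from VC(e2)=(0, 0, 1, 0), e6 (invoked 11) maxes components and bumps thr3 → (0, 0, 1, 1)
from VC(e2)=(0, 0, 1, 0), e7 (invoked 13) maxes components and bumps thr2 → (0, 0, 2, 0)
from VC(e1)=(1, 0, 0, 0), e3 (invoked 5) maxes components and bumps thr0 → (2, 0, 0, 0)
from VC(e1)=(1, 0, 0, 0), VC(e3)=(2, 0, 0, 0), e4 (invoked 7) maxes components and bumps thr0 → (3, 0, 0, 0)
from VC(e4)=(3, 0, 0, 0), e5 (invoked 9) maxes components and bumps thr0 → (4, 0, 0, 0)
from VC(e3)=(2, 0, 0, 0), VC(e5)=(4, 0, 0, 0), e9 (invoked 16) maxes components and bumps thr0 → (5, 0, 0, 0)
target: VC(e6) = (0, 0, 1, 1)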